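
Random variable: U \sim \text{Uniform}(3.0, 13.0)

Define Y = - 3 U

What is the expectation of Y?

For Y = -3U:
E[Y] = -3 * E[U]
E[U] = (3 + 13)/2 = 8
E[Y] = -3 * 8 = -24

-24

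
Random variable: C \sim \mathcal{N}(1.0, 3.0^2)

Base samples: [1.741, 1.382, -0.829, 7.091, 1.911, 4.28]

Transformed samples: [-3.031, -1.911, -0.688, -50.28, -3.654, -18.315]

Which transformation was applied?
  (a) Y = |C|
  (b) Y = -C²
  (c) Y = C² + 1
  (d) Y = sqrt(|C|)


Checking option (b) Y = -C²:
  C = 1.741 -> Y = -3.031 ✓
  C = 1.382 -> Y = -1.911 ✓
  C = -0.829 -> Y = -0.688 ✓
All samples match this transformation.

(b) -C²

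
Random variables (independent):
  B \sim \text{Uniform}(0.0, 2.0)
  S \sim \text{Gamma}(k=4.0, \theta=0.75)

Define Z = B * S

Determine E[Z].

For independent RVs: E[XY] = E[X]*E[Y]
E[B] = 1
E[S] = 3
E[Z] = 1 * 3 = 3

3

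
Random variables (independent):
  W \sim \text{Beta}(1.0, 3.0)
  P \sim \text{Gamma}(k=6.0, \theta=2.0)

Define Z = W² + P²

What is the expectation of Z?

E[Z] = E[W²] + E[P²]
E[W²] = Var(W) + E[W]² = 0.0375 + 0.0625 = 0.1
E[P²] = Var(P) + E[P]² = 24 + 144 = 168
E[Z] = 0.1 + 168 = 168.1

168.1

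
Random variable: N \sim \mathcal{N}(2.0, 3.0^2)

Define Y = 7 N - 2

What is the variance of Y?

For Y = aN + b: Var(Y) = a² * Var(N)
Var(N) = 3.0^2 = 9
Var(Y) = 7² * 9 = 49 * 9 = 441

441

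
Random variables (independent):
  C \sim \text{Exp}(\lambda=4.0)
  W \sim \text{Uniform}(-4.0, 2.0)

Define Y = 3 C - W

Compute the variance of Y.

For independent RVs: Var(aX + bY) = a²Var(X) + b²Var(Y)
Var(C) = 0.0625
Var(W) = 3
Var(Y) = 3²*0.0625 + (-1)²*3
= 9*0.0625 + 1*3 = 3.5625

3.5625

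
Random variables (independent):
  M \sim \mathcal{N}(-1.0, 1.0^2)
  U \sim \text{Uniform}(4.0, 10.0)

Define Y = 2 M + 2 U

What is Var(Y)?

For independent RVs: Var(aX + bY) = a²Var(X) + b²Var(Y)
Var(M) = 1
Var(U) = 3
Var(Y) = 2²*1 + 2²*3
= 4*1 + 4*3 = 16

16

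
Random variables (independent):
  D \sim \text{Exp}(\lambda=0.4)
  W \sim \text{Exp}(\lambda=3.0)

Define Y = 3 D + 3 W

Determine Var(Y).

For independent RVs: Var(aX + bY) = a²Var(X) + b²Var(Y)
Var(D) = 6.25
Var(W) = 0.11111111
Var(Y) = 3²*6.25 + 3²*0.11111111
= 9*6.25 + 9*0.11111111 = 57.25

57.25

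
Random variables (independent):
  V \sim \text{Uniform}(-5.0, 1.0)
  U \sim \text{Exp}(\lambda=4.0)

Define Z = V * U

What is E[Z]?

For independent RVs: E[XY] = E[X]*E[Y]
E[V] = -2
E[U] = 0.25
E[Z] = -2 * 0.25 = -0.5

-0.5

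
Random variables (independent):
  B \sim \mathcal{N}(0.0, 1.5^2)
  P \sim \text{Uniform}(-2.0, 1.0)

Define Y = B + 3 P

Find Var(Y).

For independent RVs: Var(aX + bY) = a²Var(X) + b²Var(Y)
Var(B) = 2.25
Var(P) = 0.75
Var(Y) = 1²*2.25 + 3²*0.75
= 1*2.25 + 9*0.75 = 9

9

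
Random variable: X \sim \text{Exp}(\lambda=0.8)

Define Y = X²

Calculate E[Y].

E[X²] = Var(X) + (E[X])² = 1.5625 + 1.5625 = 3.125

3.125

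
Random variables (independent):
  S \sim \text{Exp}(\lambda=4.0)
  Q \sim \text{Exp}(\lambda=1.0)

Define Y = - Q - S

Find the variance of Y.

For independent RVs: Var(aX + bY) = a²Var(X) + b²Var(Y)
Var(S) = 0.0625
Var(Q) = 1
Var(Y) = (-1)²*0.0625 + (-1)²*1
= 1*0.0625 + 1*1 = 1.0625

1.0625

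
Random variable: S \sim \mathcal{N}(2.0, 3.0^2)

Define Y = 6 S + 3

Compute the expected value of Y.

For Y = 6S + 3:
E[Y] = 6 * E[S] + 3
E[S] = 2.0 = 2
E[Y] = 6 * 2 + 3 = 15

15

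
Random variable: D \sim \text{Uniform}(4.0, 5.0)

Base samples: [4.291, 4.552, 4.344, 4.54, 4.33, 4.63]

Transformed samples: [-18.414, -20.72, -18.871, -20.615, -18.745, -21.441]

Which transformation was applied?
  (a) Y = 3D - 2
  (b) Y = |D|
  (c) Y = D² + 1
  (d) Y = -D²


Checking option (d) Y = -D²:
  D = 4.291 -> Y = -18.414 ✓
  D = 4.552 -> Y = -20.72 ✓
  D = 4.344 -> Y = -18.871 ✓
All samples match this transformation.

(d) -D²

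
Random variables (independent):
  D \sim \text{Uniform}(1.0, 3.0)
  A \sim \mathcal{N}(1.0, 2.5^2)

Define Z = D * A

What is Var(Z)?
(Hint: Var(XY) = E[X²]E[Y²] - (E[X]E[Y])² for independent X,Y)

Var(XY) = E[X²]E[Y²] - (E[X]E[Y])²
E[D] = 2, Var(D) = 0.33333333
E[A] = 1, Var(A) = 6.25
E[D²] = 0.33333333 + 2² = 4.3333333
E[A²] = 6.25 + 1² = 7.25
Var(Z) = 4.3333333*7.25 - (2*1)²
= 31.416667 - 4 = 27.416667

27.416667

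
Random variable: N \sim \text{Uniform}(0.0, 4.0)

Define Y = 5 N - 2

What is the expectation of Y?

For Y = 5N - 2:
E[Y] = 5 * E[N] - 2
E[N] = (0 + 4)/2 = 2
E[Y] = 5 * 2 - 2 = 8

8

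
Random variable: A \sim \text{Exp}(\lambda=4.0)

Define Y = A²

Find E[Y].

Using E[X²] = Var(X) + (E[X])²:
E[A] = 0.25
Var(A) = 1/4.0^2 = 0.0625
E[A²] = 0.0625 + 0.25² = 0.0625 + 0.0625 = 0.125

0.125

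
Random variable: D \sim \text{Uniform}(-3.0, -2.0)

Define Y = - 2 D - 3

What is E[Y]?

For Y = -2D - 3:
E[Y] = -2 * E[D] - 3
E[D] = (-3 - 2)/2 = -2.5
E[Y] = -2 * (-2.5) - 3 = 2

2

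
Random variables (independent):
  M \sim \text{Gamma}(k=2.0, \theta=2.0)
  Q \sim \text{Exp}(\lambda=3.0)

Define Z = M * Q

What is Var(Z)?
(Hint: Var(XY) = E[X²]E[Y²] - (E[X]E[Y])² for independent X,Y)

Var(XY) = E[X²]E[Y²] - (E[X]E[Y])²
E[M] = 4, Var(M) = 8
E[Q] = 0.33333333, Var(Q) = 0.11111111
E[M²] = 8 + 4² = 24
E[Q²] = 0.11111111 + 0.33333333² = 0.22222222
Var(Z) = 24*0.22222222 - (4*0.33333333)²
= 5.3333333 - 1.7777778 = 3.5555556

3.5555556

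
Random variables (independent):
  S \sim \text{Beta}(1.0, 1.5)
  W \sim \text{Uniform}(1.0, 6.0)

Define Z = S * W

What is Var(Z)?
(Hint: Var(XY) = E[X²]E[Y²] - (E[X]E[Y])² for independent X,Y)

Var(XY) = E[X²]E[Y²] - (E[X]E[Y])²
E[S] = 0.4, Var(S) = 0.068571429
E[W] = 3.5, Var(W) = 2.0833333
E[S²] = 0.068571429 + 0.4² = 0.22857143
E[W²] = 2.0833333 + 3.5² = 14.333333
Var(Z) = 0.22857143*14.333333 - (0.4*3.5)²
= 3.2761905 - 1.96 = 1.3161905

1.3161905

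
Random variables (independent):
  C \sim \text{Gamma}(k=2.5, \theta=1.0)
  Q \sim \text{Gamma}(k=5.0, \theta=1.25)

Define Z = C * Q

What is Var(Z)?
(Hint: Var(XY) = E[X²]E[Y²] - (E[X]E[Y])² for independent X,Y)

Var(XY) = E[X²]E[Y²] - (E[X]E[Y])²
E[C] = 2.5, Var(C) = 2.5
E[Q] = 6.25, Var(Q) = 7.8125
E[C²] = 2.5 + 2.5² = 8.75
E[Q²] = 7.8125 + 6.25² = 46.875
Var(Z) = 8.75*46.875 - (2.5*6.25)²
= 410.15625 - 244.14062 = 166.01562

166.01562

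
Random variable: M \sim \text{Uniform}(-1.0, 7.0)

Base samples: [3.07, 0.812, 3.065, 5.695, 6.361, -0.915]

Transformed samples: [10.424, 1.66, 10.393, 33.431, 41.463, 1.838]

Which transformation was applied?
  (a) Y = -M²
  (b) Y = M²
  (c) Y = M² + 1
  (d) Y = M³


Checking option (c) Y = M² + 1:
  M = 3.07 -> Y = 10.424 ✓
  M = 0.812 -> Y = 1.66 ✓
  M = 3.065 -> Y = 10.393 ✓
All samples match this transformation.

(c) M² + 1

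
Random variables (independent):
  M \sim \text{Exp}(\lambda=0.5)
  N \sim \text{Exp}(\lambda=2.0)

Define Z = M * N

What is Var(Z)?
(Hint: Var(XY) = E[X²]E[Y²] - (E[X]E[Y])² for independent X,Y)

Var(XY) = E[X²]E[Y²] - (E[X]E[Y])²
E[M] = 2, Var(M) = 4
E[N] = 0.5, Var(N) = 0.25
E[M²] = 4 + 2² = 8
E[N²] = 0.25 + 0.5² = 0.5
Var(Z) = 8*0.5 - (2*0.5)²
= 4 - 1 = 3

3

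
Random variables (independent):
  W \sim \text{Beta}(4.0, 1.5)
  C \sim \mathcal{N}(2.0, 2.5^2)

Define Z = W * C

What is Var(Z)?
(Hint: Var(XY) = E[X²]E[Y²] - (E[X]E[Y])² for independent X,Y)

Var(XY) = E[X²]E[Y²] - (E[X]E[Y])²
E[W] = 0.72727273, Var(W) = 0.03051494
E[C] = 2, Var(C) = 6.25
E[W²] = 0.03051494 + 0.72727273² = 0.55944056
E[C²] = 6.25 + 2² = 10.25
Var(Z) = 0.55944056*10.25 - (0.72727273*2)²
= 5.7342657 - 2.1157025 = 3.6185633

3.6185633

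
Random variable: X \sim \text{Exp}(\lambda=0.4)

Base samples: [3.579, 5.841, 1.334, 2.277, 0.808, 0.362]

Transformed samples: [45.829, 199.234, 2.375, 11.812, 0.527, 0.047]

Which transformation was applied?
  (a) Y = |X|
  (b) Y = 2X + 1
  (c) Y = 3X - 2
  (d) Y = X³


Checking option (d) Y = X³:
  X = 3.579 -> Y = 45.829 ✓
  X = 5.841 -> Y = 199.234 ✓
  X = 1.334 -> Y = 2.375 ✓
All samples match this transformation.

(d) X³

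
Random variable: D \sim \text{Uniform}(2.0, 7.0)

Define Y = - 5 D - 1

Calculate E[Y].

For Y = -5D - 1:
E[Y] = -5 * E[D] - 1
E[D] = (2 + 7)/2 = 4.5
E[Y] = -5 * 4.5 - 1 = -23.5

-23.5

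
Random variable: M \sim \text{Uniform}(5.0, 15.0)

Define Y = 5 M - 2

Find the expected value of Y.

For Y = 5M - 2:
E[Y] = 5 * E[M] - 2
E[M] = (5 + 15)/2 = 10
E[Y] = 5 * 10 - 2 = 48

48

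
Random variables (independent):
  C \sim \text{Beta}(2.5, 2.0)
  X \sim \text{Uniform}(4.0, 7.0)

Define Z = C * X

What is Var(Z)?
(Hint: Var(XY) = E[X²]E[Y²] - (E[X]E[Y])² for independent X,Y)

Var(XY) = E[X²]E[Y²] - (E[X]E[Y])²
E[C] = 0.55555556, Var(C) = 0.044893378
E[X] = 5.5, Var(X) = 0.75
E[C²] = 0.044893378 + 0.55555556² = 0.35353535
E[X²] = 0.75 + 5.5² = 31
Var(Z) = 0.35353535*31 - (0.55555556*5.5)²
= 10.959596 - 9.3364198 = 1.6231762

1.6231762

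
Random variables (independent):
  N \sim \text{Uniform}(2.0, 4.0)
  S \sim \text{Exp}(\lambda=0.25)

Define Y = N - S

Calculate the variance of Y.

For independent RVs: Var(aX + bY) = a²Var(X) + b²Var(Y)
Var(N) = 0.33333333
Var(S) = 16
Var(Y) = 1²*0.33333333 + (-1)²*16
= 1*0.33333333 + 1*16 = 16.333333

16.333333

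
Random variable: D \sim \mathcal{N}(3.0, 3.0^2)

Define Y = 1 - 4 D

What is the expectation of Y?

For Y = -4D + 1:
E[Y] = -4 * E[D] + 1
E[D] = 3.0 = 3
E[Y] = -4 * 3 + 1 = -11

-11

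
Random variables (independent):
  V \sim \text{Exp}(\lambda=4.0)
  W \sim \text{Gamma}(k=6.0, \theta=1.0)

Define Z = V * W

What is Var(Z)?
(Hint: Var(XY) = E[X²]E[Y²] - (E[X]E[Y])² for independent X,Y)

Var(XY) = E[X²]E[Y²] - (E[X]E[Y])²
E[V] = 0.25, Var(V) = 0.0625
E[W] = 6, Var(W) = 6
E[V²] = 0.0625 + 0.25² = 0.125
E[W²] = 6 + 6² = 42
Var(Z) = 0.125*42 - (0.25*6)²
= 5.25 - 2.25 = 3

3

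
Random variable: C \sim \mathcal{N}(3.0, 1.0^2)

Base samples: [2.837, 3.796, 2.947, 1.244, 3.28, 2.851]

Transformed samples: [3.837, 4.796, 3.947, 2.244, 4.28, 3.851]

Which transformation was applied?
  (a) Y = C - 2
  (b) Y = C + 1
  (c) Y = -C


Checking option (b) Y = C + 1:
  C = 2.837 -> Y = 3.837 ✓
  C = 3.796 -> Y = 4.796 ✓
  C = 2.947 -> Y = 3.947 ✓
All samples match this transformation.

(b) C + 1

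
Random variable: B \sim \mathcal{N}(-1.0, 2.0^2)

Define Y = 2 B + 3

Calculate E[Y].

For Y = 2B + 3:
E[Y] = 2 * E[B] + 3
E[B] = -1.0 = -1
E[Y] = 2 * (-1) + 3 = 1

1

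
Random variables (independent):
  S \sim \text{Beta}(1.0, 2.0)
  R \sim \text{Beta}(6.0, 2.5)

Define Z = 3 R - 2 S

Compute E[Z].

E[Z] = -2*E[S] + 3*E[R]
E[S] = 0.33333333
E[R] = 0.70588235
E[Z] = -2*0.33333333 + 3*0.70588235 = 1.4509804

1.4509804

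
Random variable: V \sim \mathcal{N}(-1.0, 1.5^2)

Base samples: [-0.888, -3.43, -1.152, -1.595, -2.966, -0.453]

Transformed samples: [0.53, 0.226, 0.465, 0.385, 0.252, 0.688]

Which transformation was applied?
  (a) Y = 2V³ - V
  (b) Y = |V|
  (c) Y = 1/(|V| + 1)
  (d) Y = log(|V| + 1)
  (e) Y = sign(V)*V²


Checking option (c) Y = 1/(|V| + 1):
  V = -0.888 -> Y = 0.53 ✓
  V = -3.43 -> Y = 0.226 ✓
  V = -1.152 -> Y = 0.465 ✓
All samples match this transformation.

(c) 1/(|V| + 1)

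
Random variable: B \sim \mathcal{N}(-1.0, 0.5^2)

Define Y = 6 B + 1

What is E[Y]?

For Y = 6B + 1:
E[Y] = 6 * E[B] + 1
E[B] = -1.0 = -1
E[Y] = 6 * (-1) + 1 = -5

-5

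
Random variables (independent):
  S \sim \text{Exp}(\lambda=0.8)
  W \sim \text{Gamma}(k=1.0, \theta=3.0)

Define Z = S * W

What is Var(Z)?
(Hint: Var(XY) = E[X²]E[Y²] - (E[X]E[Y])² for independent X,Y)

Var(XY) = E[X²]E[Y²] - (E[X]E[Y])²
E[S] = 1.25, Var(S) = 1.5625
E[W] = 3, Var(W) = 9
E[S²] = 1.5625 + 1.25² = 3.125
E[W²] = 9 + 3² = 18
Var(Z) = 3.125*18 - (1.25*3)²
= 56.25 - 14.0625 = 42.1875

42.1875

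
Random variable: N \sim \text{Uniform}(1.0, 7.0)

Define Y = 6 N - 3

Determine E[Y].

For Y = 6N - 3:
E[Y] = 6 * E[N] - 3
E[N] = (1 + 7)/2 = 4
E[Y] = 6 * 4 - 3 = 21

21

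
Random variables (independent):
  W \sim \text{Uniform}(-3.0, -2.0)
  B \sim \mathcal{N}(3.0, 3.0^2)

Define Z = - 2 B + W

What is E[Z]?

E[Z] = 1*E[W] - 2*E[B]
E[W] = -2.5
E[B] = 3
E[Z] = 1*(-2.5) - 2*3 = -8.5

-8.5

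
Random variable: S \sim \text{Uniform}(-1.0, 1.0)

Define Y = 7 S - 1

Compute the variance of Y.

For Y = aS + b: Var(Y) = a² * Var(S)
Var(S) = (1 + 1)^2/12 = 0.33333333
Var(Y) = 7² * 0.33333333 = 49 * 0.33333333 = 16.333333

16.333333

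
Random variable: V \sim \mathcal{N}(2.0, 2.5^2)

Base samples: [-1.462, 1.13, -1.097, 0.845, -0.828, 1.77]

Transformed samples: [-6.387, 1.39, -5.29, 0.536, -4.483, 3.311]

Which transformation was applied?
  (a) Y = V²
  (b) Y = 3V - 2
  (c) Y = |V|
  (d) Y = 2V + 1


Checking option (b) Y = 3V - 2:
  V = -1.462 -> Y = -6.387 ✓
  V = 1.13 -> Y = 1.39 ✓
  V = -1.097 -> Y = -5.29 ✓
All samples match this transformation.

(b) 3V - 2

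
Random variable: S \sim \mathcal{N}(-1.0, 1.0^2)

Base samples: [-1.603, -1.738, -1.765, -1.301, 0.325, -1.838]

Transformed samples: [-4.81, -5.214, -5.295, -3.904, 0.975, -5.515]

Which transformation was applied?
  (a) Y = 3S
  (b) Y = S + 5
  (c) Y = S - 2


Checking option (a) Y = 3S:
  S = -1.603 -> Y = -4.81 ✓
  S = -1.738 -> Y = -5.214 ✓
  S = -1.765 -> Y = -5.295 ✓
All samples match this transformation.

(a) 3S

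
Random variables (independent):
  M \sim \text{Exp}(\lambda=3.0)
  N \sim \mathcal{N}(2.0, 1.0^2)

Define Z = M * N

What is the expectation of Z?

For independent RVs: E[XY] = E[X]*E[Y]
E[M] = 0.33333333
E[N] = 2
E[Z] = 0.33333333 * 2 = 0.66666667

0.66666667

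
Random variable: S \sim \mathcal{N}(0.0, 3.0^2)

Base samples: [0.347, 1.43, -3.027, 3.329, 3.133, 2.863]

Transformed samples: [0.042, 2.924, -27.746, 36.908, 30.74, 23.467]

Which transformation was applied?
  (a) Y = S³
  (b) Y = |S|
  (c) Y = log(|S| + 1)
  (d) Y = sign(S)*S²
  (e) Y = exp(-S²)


Checking option (a) Y = S³:
  S = 0.347 -> Y = 0.042 ✓
  S = 1.43 -> Y = 2.924 ✓
  S = -3.027 -> Y = -27.746 ✓
All samples match this transformation.

(a) S³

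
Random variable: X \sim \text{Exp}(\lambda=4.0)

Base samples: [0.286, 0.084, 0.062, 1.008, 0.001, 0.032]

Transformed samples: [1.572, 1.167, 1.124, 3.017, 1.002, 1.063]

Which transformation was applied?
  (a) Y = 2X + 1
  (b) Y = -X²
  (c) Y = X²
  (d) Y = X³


Checking option (a) Y = 2X + 1:
  X = 0.286 -> Y = 1.572 ✓
  X = 0.084 -> Y = 1.167 ✓
  X = 0.062 -> Y = 1.124 ✓
All samples match this transformation.

(a) 2X + 1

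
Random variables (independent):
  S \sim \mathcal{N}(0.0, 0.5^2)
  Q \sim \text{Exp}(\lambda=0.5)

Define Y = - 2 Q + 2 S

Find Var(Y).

For independent RVs: Var(aX + bY) = a²Var(X) + b²Var(Y)
Var(S) = 0.25
Var(Q) = 4
Var(Y) = 2²*0.25 + (-2)²*4
= 4*0.25 + 4*4 = 17

17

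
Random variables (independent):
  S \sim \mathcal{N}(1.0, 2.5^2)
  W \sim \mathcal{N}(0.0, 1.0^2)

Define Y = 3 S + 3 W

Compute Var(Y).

For independent RVs: Var(aX + bY) = a²Var(X) + b²Var(Y)
Var(S) = 6.25
Var(W) = 1
Var(Y) = 3²*6.25 + 3²*1
= 9*6.25 + 9*1 = 65.25

65.25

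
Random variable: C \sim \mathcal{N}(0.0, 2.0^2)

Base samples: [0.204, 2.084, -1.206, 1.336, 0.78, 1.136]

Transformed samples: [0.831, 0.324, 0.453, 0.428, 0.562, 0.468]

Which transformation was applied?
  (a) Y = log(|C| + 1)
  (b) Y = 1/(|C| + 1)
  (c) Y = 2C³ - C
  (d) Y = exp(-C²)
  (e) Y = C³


Checking option (b) Y = 1/(|C| + 1):
  C = 0.204 -> Y = 0.831 ✓
  C = 2.084 -> Y = 0.324 ✓
  C = -1.206 -> Y = 0.453 ✓
All samples match this transformation.

(b) 1/(|C| + 1)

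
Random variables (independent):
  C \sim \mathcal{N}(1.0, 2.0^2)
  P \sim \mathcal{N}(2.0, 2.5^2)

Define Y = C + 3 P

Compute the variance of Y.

For independent RVs: Var(aX + bY) = a²Var(X) + b²Var(Y)
Var(C) = 4
Var(P) = 6.25
Var(Y) = 1²*4 + 3²*6.25
= 1*4 + 9*6.25 = 60.25

60.25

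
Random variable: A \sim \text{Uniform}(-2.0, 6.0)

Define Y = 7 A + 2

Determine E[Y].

For Y = 7A + 2:
E[Y] = 7 * E[A] + 2
E[A] = (-2 + 6)/2 = 2
E[Y] = 7 * 2 + 2 = 16

16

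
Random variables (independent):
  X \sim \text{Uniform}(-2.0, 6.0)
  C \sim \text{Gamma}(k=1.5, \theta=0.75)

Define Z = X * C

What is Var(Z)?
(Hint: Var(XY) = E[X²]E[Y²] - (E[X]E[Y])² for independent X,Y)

Var(XY) = E[X²]E[Y²] - (E[X]E[Y])²
E[X] = 2, Var(X) = 5.3333333
E[C] = 1.125, Var(C) = 0.84375
E[X²] = 5.3333333 + 2² = 9.3333333
E[C²] = 0.84375 + 1.125² = 2.109375
Var(Z) = 9.3333333*2.109375 - (2*1.125)²
= 19.6875 - 5.0625 = 14.625

14.625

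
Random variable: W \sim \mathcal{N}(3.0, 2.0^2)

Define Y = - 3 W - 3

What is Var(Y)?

For Y = aW + b: Var(Y) = a² * Var(W)
Var(W) = 2.0^2 = 4
Var(Y) = (-3)² * 4 = 9 * 4 = 36

36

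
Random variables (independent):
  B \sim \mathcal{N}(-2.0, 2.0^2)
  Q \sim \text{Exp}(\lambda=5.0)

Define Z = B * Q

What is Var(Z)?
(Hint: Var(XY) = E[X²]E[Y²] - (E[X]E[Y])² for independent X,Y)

Var(XY) = E[X²]E[Y²] - (E[X]E[Y])²
E[B] = -2, Var(B) = 4
E[Q] = 0.2, Var(Q) = 0.04
E[B²] = 4 + (-2)² = 8
E[Q²] = 0.04 + 0.2² = 0.08
Var(Z) = 8*0.08 - (-2*0.2)²
= 0.64 - 0.16 = 0.48

0.48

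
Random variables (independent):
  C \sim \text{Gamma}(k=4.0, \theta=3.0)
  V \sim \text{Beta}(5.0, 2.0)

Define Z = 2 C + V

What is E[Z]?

E[Z] = 2*E[C] + 1*E[V]
E[C] = 12
E[V] = 0.71428571
E[Z] = 2*12 + 1*0.71428571 = 24.714286

24.714286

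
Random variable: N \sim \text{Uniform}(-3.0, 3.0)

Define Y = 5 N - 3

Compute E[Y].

For Y = 5N - 3:
E[Y] = 5 * E[N] - 3
E[N] = (-3 + 3)/2 = 0
E[Y] = 5 * 0 - 3 = -3

-3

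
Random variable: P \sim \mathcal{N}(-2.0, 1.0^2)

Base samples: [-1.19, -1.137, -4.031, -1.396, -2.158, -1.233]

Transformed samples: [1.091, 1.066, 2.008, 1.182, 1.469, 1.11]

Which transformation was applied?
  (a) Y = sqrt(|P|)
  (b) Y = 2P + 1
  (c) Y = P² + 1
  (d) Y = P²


Checking option (a) Y = sqrt(|P|):
  P = -1.19 -> Y = 1.091 ✓
  P = -1.137 -> Y = 1.066 ✓
  P = -4.031 -> Y = 2.008 ✓
All samples match this transformation.

(a) sqrt(|P|)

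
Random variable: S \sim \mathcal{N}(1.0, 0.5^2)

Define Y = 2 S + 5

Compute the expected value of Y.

For Y = 2S + 5:
E[Y] = 2 * E[S] + 5
E[S] = 1.0 = 1
E[Y] = 2 * 1 + 5 = 7

7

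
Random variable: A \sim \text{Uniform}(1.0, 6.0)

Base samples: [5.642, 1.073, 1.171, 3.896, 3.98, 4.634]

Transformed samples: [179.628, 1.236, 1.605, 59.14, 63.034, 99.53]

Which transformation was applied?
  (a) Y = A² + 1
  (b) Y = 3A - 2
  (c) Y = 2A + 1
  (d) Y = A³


Checking option (d) Y = A³:
  A = 5.642 -> Y = 179.628 ✓
  A = 1.073 -> Y = 1.236 ✓
  A = 1.171 -> Y = 1.605 ✓
All samples match this transformation.

(d) A³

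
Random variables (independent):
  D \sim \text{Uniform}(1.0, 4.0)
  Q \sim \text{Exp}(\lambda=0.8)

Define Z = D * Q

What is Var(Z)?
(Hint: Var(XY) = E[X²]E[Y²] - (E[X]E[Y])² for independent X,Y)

Var(XY) = E[X²]E[Y²] - (E[X]E[Y])²
E[D] = 2.5, Var(D) = 0.75
E[Q] = 1.25, Var(Q) = 1.5625
E[D²] = 0.75 + 2.5² = 7
E[Q²] = 1.5625 + 1.25² = 3.125
Var(Z) = 7*3.125 - (2.5*1.25)²
= 21.875 - 9.765625 = 12.109375

12.109375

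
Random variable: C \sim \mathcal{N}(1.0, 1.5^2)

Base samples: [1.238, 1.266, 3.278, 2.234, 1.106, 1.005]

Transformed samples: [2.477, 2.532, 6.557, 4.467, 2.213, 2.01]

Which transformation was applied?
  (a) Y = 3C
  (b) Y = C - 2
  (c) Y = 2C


Checking option (c) Y = 2C:
  C = 1.238 -> Y = 2.477 ✓
  C = 1.266 -> Y = 2.532 ✓
  C = 3.278 -> Y = 6.557 ✓
All samples match this transformation.

(c) 2C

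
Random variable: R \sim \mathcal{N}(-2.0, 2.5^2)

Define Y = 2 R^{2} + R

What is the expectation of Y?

E[Y] = 2*E[R²] + 1*E[R]
E[R] = -2
E[R²] = Var(R) + (E[R])² = 6.25 + 4 = 10.25
E[Y] = 2*10.25 + 1*(-2) = 18.5

18.5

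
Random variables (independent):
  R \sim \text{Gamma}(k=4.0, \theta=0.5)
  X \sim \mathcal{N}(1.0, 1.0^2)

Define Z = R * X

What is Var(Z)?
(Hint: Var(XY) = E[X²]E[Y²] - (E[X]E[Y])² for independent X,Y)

Var(XY) = E[X²]E[Y²] - (E[X]E[Y])²
E[R] = 2, Var(R) = 1
E[X] = 1, Var(X) = 1
E[R²] = 1 + 2² = 5
E[X²] = 1 + 1² = 2
Var(Z) = 5*2 - (2*1)²
= 10 - 4 = 6

6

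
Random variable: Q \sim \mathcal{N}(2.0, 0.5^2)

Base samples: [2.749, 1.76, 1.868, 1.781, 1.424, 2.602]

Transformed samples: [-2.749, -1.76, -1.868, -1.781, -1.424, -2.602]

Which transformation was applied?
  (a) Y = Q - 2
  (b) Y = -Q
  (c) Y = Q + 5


Checking option (b) Y = -Q:
  Q = 2.749 -> Y = -2.749 ✓
  Q = 1.76 -> Y = -1.76 ✓
  Q = 1.868 -> Y = -1.868 ✓
All samples match this transformation.

(b) -Q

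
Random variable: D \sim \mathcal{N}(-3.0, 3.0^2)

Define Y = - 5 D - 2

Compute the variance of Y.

For Y = aD + b: Var(Y) = a² * Var(D)
Var(D) = 3.0^2 = 9
Var(Y) = (-5)² * 9 = 25 * 9 = 225

225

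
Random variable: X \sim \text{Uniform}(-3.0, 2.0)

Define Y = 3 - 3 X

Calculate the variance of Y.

For Y = aX + b: Var(Y) = a² * Var(X)
Var(X) = (2 + 3)^2/12 = 2.0833333
Var(Y) = (-3)² * 2.0833333 = 9 * 2.0833333 = 18.75

18.75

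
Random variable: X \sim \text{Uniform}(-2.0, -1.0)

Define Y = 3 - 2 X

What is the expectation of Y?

For Y = -2X + 3:
E[Y] = -2 * E[X] + 3
E[X] = (-2 - 1)/2 = -1.5
E[Y] = -2 * (-1.5) + 3 = 6

6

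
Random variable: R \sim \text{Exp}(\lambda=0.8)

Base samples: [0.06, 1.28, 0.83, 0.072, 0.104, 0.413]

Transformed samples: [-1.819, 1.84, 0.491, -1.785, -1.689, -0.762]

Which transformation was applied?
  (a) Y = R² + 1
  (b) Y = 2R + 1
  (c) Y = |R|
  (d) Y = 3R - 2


Checking option (d) Y = 3R - 2:
  R = 0.06 -> Y = -1.819 ✓
  R = 1.28 -> Y = 1.84 ✓
  R = 0.83 -> Y = 0.491 ✓
All samples match this transformation.

(d) 3R - 2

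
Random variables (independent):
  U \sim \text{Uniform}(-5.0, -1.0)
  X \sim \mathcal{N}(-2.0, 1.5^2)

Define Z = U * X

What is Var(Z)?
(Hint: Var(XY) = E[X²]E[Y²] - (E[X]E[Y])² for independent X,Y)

Var(XY) = E[X²]E[Y²] - (E[X]E[Y])²
E[U] = -3, Var(U) = 1.3333333
E[X] = -2, Var(X) = 2.25
E[U²] = 1.3333333 + (-3)² = 10.333333
E[X²] = 2.25 + (-2)² = 6.25
Var(Z) = 10.333333*6.25 - (-3*(-2))²
= 64.583333 - 36 = 28.583333

28.583333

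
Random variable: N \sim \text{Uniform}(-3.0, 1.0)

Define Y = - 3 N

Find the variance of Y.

For Y = aN + b: Var(Y) = a² * Var(N)
Var(N) = (1 + 3)^2/12 = 1.3333333
Var(Y) = (-3)² * 1.3333333 = 9 * 1.3333333 = 12

12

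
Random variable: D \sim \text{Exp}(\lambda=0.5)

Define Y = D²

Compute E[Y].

Using E[X²] = Var(X) + (E[X])²:
E[D] = 2
Var(D) = 1/0.5^2 = 4
E[D²] = 4 + 2² = 4 + 4 = 8

8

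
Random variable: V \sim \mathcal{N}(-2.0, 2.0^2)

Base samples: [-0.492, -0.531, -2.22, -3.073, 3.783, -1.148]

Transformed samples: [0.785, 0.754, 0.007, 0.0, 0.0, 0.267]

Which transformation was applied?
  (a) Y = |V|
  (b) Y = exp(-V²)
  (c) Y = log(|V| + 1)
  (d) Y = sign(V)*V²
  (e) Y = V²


Checking option (b) Y = exp(-V²):
  V = -0.492 -> Y = 0.785 ✓
  V = -0.531 -> Y = 0.754 ✓
  V = -2.22 -> Y = 0.007 ✓
All samples match this transformation.

(b) exp(-V²)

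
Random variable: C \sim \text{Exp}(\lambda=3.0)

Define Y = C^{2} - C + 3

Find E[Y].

E[Y] = 1*E[C²] - 1*E[C] + 3
E[C] = 0.33333333
E[C²] = Var(C) + (E[C])² = 0.11111111 + 0.11111111 = 0.22222222
E[Y] = 1*0.22222222 - 1*0.33333333 + 3 = 2.8888889

2.8888889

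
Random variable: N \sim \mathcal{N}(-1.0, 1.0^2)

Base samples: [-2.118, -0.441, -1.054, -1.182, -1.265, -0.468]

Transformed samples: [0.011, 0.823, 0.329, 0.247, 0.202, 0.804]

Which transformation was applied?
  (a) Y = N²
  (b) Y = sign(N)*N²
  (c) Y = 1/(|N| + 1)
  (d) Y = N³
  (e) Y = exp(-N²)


Checking option (e) Y = exp(-N²):
  N = -2.118 -> Y = 0.011 ✓
  N = -0.441 -> Y = 0.823 ✓
  N = -1.054 -> Y = 0.329 ✓
All samples match this transformation.

(e) exp(-N²)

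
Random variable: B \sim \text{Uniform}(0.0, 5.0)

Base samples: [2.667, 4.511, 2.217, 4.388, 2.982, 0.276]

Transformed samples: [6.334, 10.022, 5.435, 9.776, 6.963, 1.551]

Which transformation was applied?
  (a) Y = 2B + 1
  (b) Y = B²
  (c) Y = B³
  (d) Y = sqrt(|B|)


Checking option (a) Y = 2B + 1:
  B = 2.667 -> Y = 6.334 ✓
  B = 4.511 -> Y = 10.022 ✓
  B = 2.217 -> Y = 5.435 ✓
All samples match this transformation.

(a) 2B + 1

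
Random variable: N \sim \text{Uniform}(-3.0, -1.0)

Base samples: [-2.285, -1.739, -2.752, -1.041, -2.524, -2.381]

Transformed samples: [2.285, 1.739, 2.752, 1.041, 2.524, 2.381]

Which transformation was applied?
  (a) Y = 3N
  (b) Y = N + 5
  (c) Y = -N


Checking option (c) Y = -N:
  N = -2.285 -> Y = 2.285 ✓
  N = -1.739 -> Y = 1.739 ✓
  N = -2.752 -> Y = 2.752 ✓
All samples match this transformation.

(c) -N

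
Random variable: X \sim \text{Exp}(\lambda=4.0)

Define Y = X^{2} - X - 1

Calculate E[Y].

E[Y] = 1*E[X²] - 1*E[X] - 1
E[X] = 0.25
E[X²] = Var(X) + (E[X])² = 0.0625 + 0.0625 = 0.125
E[Y] = 1*0.125 - 1*0.25 - 1 = -1.125

-1.125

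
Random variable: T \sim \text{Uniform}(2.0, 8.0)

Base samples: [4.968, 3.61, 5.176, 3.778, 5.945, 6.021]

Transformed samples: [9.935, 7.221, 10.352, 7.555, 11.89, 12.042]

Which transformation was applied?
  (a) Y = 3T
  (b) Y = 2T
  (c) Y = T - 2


Checking option (b) Y = 2T:
  T = 4.968 -> Y = 9.935 ✓
  T = 3.61 -> Y = 7.221 ✓
  T = 5.176 -> Y = 10.352 ✓
All samples match this transformation.

(b) 2T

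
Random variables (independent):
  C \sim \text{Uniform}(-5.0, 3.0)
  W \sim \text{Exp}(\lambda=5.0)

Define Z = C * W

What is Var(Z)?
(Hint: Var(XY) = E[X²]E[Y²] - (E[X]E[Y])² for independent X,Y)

Var(XY) = E[X²]E[Y²] - (E[X]E[Y])²
E[C] = -1, Var(C) = 5.3333333
E[W] = 0.2, Var(W) = 0.04
E[C²] = 5.3333333 + (-1)² = 6.3333333
E[W²] = 0.04 + 0.2² = 0.08
Var(Z) = 6.3333333*0.08 - (-1*0.2)²
= 0.50666667 - 0.04 = 0.46666667

0.46666667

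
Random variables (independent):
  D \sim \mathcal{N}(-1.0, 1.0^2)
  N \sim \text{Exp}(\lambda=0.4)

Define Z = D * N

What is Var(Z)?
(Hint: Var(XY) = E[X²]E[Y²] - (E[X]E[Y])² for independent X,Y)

Var(XY) = E[X²]E[Y²] - (E[X]E[Y])²
E[D] = -1, Var(D) = 1
E[N] = 2.5, Var(N) = 6.25
E[D²] = 1 + (-1)² = 2
E[N²] = 6.25 + 2.5² = 12.5
Var(Z) = 2*12.5 - (-1*2.5)²
= 25 - 6.25 = 18.75

18.75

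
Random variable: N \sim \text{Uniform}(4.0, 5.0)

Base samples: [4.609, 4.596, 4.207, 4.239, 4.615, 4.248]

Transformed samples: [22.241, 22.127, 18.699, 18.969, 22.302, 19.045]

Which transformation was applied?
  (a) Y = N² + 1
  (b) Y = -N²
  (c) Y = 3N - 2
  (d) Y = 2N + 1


Checking option (a) Y = N² + 1:
  N = 4.609 -> Y = 22.241 ✓
  N = 4.596 -> Y = 22.127 ✓
  N = 4.207 -> Y = 18.699 ✓
All samples match this transformation.

(a) N² + 1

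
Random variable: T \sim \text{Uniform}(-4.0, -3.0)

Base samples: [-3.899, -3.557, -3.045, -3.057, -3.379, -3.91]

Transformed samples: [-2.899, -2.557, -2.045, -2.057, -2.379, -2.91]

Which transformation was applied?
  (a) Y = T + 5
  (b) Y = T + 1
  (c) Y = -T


Checking option (b) Y = T + 1:
  T = -3.899 -> Y = -2.899 ✓
  T = -3.557 -> Y = -2.557 ✓
  T = -3.045 -> Y = -2.045 ✓
All samples match this transformation.

(b) T + 1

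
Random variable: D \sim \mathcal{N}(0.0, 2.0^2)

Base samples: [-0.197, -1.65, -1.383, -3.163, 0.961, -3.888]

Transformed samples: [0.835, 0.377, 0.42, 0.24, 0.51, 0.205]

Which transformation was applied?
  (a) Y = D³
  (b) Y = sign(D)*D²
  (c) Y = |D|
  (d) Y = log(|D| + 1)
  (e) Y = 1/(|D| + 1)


Checking option (e) Y = 1/(|D| + 1):
  D = -0.197 -> Y = 0.835 ✓
  D = -1.65 -> Y = 0.377 ✓
  D = -1.383 -> Y = 0.42 ✓
All samples match this transformation.

(e) 1/(|D| + 1)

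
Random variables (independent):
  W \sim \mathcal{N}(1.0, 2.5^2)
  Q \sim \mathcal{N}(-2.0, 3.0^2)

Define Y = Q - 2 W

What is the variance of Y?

For independent RVs: Var(aX + bY) = a²Var(X) + b²Var(Y)
Var(W) = 6.25
Var(Q) = 9
Var(Y) = (-2)²*6.25 + 1²*9
= 4*6.25 + 1*9 = 34

34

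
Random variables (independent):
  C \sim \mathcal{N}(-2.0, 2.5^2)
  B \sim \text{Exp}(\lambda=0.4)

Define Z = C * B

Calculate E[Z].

For independent RVs: E[XY] = E[X]*E[Y]
E[C] = -2
E[B] = 2.5
E[Z] = -2 * 2.5 = -5

-5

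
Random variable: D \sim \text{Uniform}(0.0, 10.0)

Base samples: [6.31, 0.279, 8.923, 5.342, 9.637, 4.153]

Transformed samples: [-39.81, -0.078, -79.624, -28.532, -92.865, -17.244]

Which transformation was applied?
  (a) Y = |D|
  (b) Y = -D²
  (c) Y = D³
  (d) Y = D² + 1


Checking option (b) Y = -D²:
  D = 6.31 -> Y = -39.81 ✓
  D = 0.279 -> Y = -0.078 ✓
  D = 8.923 -> Y = -79.624 ✓
All samples match this transformation.

(b) -D²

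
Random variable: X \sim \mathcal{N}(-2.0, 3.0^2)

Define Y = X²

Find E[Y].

Using E[X²] = Var(X) + (E[X])²:
E[X] = -2
Var(X) = 3.0^2 = 9
E[X²] = 9 + (-2)² = 9 + 4 = 13

13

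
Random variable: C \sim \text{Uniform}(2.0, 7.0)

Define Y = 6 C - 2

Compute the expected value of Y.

For Y = 6C - 2:
E[Y] = 6 * E[C] - 2
E[C] = (2 + 7)/2 = 4.5
E[Y] = 6 * 4.5 - 2 = 25

25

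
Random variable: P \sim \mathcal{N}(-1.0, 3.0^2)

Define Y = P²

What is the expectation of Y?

Using E[X²] = Var(X) + (E[X])²:
E[P] = -1
Var(P) = 3.0^2 = 9
E[P²] = 9 + (-1)² = 9 + 1 = 10

10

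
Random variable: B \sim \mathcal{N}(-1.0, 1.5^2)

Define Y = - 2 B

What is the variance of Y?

For Y = aB + b: Var(Y) = a² * Var(B)
Var(B) = 1.5^2 = 2.25
Var(Y) = (-2)² * 2.25 = 4 * 2.25 = 9

9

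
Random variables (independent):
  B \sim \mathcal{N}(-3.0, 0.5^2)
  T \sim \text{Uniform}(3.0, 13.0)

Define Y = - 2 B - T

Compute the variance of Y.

For independent RVs: Var(aX + bY) = a²Var(X) + b²Var(Y)
Var(B) = 0.25
Var(T) = 8.3333333
Var(Y) = (-2)²*0.25 + (-1)²*8.3333333
= 4*0.25 + 1*8.3333333 = 9.3333333

9.3333333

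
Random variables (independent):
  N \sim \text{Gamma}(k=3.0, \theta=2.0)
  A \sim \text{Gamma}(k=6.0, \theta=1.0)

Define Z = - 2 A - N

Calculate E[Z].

E[Z] = -1*E[N] - 2*E[A]
E[N] = 6
E[A] = 6
E[Z] = -1*6 - 2*6 = -18

-18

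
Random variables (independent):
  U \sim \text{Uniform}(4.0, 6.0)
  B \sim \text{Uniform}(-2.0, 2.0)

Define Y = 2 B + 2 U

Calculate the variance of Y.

For independent RVs: Var(aX + bY) = a²Var(X) + b²Var(Y)
Var(U) = 0.33333333
Var(B) = 1.3333333
Var(Y) = 2²*0.33333333 + 2²*1.3333333
= 4*0.33333333 + 4*1.3333333 = 6.6666667

6.6666667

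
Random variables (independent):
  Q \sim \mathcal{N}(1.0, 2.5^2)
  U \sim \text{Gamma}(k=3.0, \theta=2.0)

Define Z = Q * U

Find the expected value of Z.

For independent RVs: E[XY] = E[X]*E[Y]
E[Q] = 1
E[U] = 6
E[Z] = 1 * 6 = 6

6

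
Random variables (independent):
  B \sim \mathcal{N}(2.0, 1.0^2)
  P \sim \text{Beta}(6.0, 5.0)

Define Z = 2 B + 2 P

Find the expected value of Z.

E[Z] = 2*E[B] + 2*E[P]
E[B] = 2
E[P] = 0.54545455
E[Z] = 2*2 + 2*0.54545455 = 5.0909091

5.0909091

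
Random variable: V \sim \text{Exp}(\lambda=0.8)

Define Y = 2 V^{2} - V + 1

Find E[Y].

E[Y] = 2*E[V²] - 1*E[V] + 1
E[V] = 1.25
E[V²] = Var(V) + (E[V])² = 1.5625 + 1.5625 = 3.125
E[Y] = 2*3.125 - 1*1.25 + 1 = 6

6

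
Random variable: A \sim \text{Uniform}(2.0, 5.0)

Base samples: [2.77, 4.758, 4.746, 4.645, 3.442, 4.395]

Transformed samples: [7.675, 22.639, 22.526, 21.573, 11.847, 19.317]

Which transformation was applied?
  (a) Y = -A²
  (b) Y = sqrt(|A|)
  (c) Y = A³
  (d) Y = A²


Checking option (d) Y = A²:
  A = 2.77 -> Y = 7.675 ✓
  A = 4.758 -> Y = 22.639 ✓
  A = 4.746 -> Y = 22.526 ✓
All samples match this transformation.

(d) A²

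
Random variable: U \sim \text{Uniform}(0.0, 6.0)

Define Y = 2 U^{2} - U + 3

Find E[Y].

E[Y] = 2*E[U²] - 1*E[U] + 3
E[U] = 3
E[U²] = Var(U) + (E[U])² = 3 + 9 = 12
E[Y] = 2*12 - 1*3 + 3 = 24

24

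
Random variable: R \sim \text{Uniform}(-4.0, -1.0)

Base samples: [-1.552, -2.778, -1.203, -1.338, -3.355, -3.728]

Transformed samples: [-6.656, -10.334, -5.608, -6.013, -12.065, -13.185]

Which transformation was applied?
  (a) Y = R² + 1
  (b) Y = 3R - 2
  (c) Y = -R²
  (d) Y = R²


Checking option (b) Y = 3R - 2:
  R = -1.552 -> Y = -6.656 ✓
  R = -2.778 -> Y = -10.334 ✓
  R = -1.203 -> Y = -5.608 ✓
All samples match this transformation.

(b) 3R - 2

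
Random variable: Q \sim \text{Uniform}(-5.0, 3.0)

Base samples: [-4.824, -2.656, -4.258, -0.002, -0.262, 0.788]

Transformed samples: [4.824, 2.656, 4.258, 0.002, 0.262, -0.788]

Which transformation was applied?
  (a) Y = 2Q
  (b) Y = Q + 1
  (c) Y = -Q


Checking option (c) Y = -Q:
  Q = -4.824 -> Y = 4.824 ✓
  Q = -2.656 -> Y = 2.656 ✓
  Q = -4.258 -> Y = 4.258 ✓
All samples match this transformation.

(c) -Q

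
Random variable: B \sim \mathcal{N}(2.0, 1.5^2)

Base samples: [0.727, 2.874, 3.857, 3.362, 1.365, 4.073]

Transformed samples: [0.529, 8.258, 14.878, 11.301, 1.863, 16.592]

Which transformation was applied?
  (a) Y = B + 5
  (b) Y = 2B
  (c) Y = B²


Checking option (c) Y = B²:
  B = 0.727 -> Y = 0.529 ✓
  B = 2.874 -> Y = 8.258 ✓
  B = 3.857 -> Y = 14.878 ✓
All samples match this transformation.

(c) B²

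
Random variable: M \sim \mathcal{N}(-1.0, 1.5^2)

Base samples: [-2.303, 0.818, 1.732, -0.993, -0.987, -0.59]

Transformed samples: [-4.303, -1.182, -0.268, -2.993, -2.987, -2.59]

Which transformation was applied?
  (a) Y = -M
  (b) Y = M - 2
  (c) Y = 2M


Checking option (b) Y = M - 2:
  M = -2.303 -> Y = -4.303 ✓
  M = 0.818 -> Y = -1.182 ✓
  M = 1.732 -> Y = -0.268 ✓
All samples match this transformation.

(b) M - 2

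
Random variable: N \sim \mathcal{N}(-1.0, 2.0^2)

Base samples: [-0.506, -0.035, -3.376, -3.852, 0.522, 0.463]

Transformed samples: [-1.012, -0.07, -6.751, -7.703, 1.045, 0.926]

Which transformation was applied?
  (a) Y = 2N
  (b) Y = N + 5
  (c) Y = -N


Checking option (a) Y = 2N:
  N = -0.506 -> Y = -1.012 ✓
  N = -0.035 -> Y = -0.07 ✓
  N = -3.376 -> Y = -6.751 ✓
All samples match this transformation.

(a) 2N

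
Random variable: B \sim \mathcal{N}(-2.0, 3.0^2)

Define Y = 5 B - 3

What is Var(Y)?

For Y = aB + b: Var(Y) = a² * Var(B)
Var(B) = 3.0^2 = 9
Var(Y) = 5² * 9 = 25 * 9 = 225

225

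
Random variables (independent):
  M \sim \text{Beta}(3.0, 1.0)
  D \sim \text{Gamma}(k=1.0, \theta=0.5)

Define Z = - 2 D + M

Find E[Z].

E[Z] = 1*E[M] - 2*E[D]
E[M] = 0.75
E[D] = 0.5
E[Z] = 1*0.75 - 2*0.5 = -0.25

-0.25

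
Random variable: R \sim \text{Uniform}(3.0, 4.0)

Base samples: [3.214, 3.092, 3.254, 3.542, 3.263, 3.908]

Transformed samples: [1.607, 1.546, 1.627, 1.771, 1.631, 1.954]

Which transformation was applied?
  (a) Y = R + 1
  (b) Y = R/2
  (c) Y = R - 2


Checking option (b) Y = R/2:
  R = 3.214 -> Y = 1.607 ✓
  R = 3.092 -> Y = 1.546 ✓
  R = 3.254 -> Y = 1.627 ✓
All samples match this transformation.

(b) R/2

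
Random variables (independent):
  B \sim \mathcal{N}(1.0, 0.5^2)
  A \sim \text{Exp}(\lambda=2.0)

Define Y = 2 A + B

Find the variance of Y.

For independent RVs: Var(aX + bY) = a²Var(X) + b²Var(Y)
Var(B) = 0.25
Var(A) = 0.25
Var(Y) = 1²*0.25 + 2²*0.25
= 1*0.25 + 4*0.25 = 1.25

1.25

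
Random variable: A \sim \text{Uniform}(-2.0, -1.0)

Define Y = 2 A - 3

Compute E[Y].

For Y = 2A - 3:
E[Y] = 2 * E[A] - 3
E[A] = (-2 - 1)/2 = -1.5
E[Y] = 2 * (-1.5) - 3 = -6

-6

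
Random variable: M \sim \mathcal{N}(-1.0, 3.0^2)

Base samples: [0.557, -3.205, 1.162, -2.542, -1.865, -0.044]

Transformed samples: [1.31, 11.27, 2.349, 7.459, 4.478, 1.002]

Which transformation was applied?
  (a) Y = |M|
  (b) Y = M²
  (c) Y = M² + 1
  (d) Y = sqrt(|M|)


Checking option (c) Y = M² + 1:
  M = 0.557 -> Y = 1.31 ✓
  M = -3.205 -> Y = 11.27 ✓
  M = 1.162 -> Y = 2.349 ✓
All samples match this transformation.

(c) M² + 1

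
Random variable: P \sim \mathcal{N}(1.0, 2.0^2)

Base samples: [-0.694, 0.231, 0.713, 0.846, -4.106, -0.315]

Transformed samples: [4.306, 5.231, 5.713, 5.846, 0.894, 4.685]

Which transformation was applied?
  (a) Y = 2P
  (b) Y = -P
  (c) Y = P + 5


Checking option (c) Y = P + 5:
  P = -0.694 -> Y = 4.306 ✓
  P = 0.231 -> Y = 5.231 ✓
  P = 0.713 -> Y = 5.713 ✓
All samples match this transformation.

(c) P + 5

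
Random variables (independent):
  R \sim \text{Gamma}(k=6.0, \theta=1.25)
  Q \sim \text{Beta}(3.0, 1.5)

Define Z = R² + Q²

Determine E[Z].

E[Z] = E[R²] + E[Q²]
E[R²] = Var(R) + E[R]² = 9.375 + 56.25 = 65.625
E[Q²] = Var(Q) + E[Q]² = 0.04040404 + 0.44444444 = 0.48484848
E[Z] = 65.625 + 0.48484848 = 66.109848

66.109848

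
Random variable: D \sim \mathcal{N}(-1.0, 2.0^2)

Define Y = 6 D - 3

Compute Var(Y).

For Y = aD + b: Var(Y) = a² * Var(D)
Var(D) = 2.0^2 = 4
Var(Y) = 6² * 4 = 36 * 4 = 144

144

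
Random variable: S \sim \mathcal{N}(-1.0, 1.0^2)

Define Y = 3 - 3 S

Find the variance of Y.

For Y = aS + b: Var(Y) = a² * Var(S)
Var(S) = 1.0^2 = 1
Var(Y) = (-3)² * 1 = 9 * 1 = 9

9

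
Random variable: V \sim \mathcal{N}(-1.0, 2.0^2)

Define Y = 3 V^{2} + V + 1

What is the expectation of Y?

E[Y] = 3*E[V²] + 1*E[V] + 1
E[V] = -1
E[V²] = Var(V) + (E[V])² = 4 + 1 = 5
E[Y] = 3*5 + 1*(-1) + 1 = 15

15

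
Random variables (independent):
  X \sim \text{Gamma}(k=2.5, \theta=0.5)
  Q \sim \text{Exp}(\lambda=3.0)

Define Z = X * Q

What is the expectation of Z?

For independent RVs: E[XY] = E[X]*E[Y]
E[X] = 1.25
E[Q] = 0.33333333
E[Z] = 1.25 * 0.33333333 = 0.41666667

0.41666667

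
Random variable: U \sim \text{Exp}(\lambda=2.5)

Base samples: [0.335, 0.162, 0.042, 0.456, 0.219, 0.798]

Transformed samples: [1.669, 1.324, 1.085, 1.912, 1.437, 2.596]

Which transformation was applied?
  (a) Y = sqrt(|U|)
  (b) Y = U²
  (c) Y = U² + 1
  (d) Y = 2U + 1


Checking option (d) Y = 2U + 1:
  U = 0.335 -> Y = 1.669 ✓
  U = 0.162 -> Y = 1.324 ✓
  U = 0.042 -> Y = 1.085 ✓
All samples match this transformation.

(d) 2U + 1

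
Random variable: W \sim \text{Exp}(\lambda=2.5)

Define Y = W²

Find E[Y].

Using E[X²] = Var(X) + (E[X])²:
E[W] = 0.4
Var(W) = 1/2.5^2 = 0.16
E[W²] = 0.16 + 0.4² = 0.16 + 0.16 = 0.32

0.32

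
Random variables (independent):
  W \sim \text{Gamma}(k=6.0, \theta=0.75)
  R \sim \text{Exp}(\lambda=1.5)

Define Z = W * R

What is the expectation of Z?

For independent RVs: E[XY] = E[X]*E[Y]
E[W] = 4.5
E[R] = 0.66666667
E[Z] = 4.5 * 0.66666667 = 3

3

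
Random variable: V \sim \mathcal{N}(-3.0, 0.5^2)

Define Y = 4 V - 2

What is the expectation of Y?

For Y = 4V - 2:
E[Y] = 4 * E[V] - 2
E[V] = -3.0 = -3
E[Y] = 4 * (-3) - 2 = -14

-14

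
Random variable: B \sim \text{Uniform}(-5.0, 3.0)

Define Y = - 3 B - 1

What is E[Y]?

For Y = -3B - 1:
E[Y] = -3 * E[B] - 1
E[B] = (-5 + 3)/2 = -1
E[Y] = -3 * (-1) - 1 = 2

2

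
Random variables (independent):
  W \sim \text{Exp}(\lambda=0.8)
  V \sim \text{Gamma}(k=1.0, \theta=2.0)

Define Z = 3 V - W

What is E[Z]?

E[Z] = -1*E[W] + 3*E[V]
E[W] = 1.25
E[V] = 2
E[Z] = -1*1.25 + 3*2 = 4.75

4.75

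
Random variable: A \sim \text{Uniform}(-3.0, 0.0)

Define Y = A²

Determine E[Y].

E[A²] = Var(A) + (E[A])² = 0.75 + 2.25 = 3

3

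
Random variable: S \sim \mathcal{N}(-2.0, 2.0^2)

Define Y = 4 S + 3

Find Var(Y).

For Y = aS + b: Var(Y) = a² * Var(S)
Var(S) = 2.0^2 = 4
Var(Y) = 4² * 4 = 16 * 4 = 64

64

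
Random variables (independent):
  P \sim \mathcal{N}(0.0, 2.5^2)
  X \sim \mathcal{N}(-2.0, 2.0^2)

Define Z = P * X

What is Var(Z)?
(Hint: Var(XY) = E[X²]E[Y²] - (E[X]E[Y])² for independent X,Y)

Var(XY) = E[X²]E[Y²] - (E[X]E[Y])²
E[P] = 0, Var(P) = 6.25
E[X] = -2, Var(X) = 4
E[P²] = 6.25 + 0² = 6.25
E[X²] = 4 + (-2)² = 8
Var(Z) = 6.25*8 - (0*(-2))²
= 50 - 0 = 50

50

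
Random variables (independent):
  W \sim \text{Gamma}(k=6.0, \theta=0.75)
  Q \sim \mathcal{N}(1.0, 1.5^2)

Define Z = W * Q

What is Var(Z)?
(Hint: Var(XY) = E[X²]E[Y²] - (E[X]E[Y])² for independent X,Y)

Var(XY) = E[X²]E[Y²] - (E[X]E[Y])²
E[W] = 4.5, Var(W) = 3.375
E[Q] = 1, Var(Q) = 2.25
E[W²] = 3.375 + 4.5² = 23.625
E[Q²] = 2.25 + 1² = 3.25
Var(Z) = 23.625*3.25 - (4.5*1)²
= 76.78125 - 20.25 = 56.53125

56.53125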